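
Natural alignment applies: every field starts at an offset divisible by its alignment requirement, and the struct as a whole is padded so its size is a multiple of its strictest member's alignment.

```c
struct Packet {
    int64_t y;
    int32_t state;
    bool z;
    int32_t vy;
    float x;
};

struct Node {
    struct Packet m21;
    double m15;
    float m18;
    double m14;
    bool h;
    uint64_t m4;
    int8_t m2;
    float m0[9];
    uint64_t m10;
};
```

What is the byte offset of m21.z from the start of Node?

Packet: y at 0 (size 8, align 8) → ends 8; state at 8 (size 4, align 4) → ends 12; z at 12 (size 1, align 1) → ends 13; pad 3 to align 4 for vy; vy at 16 (size 4, align 4) → ends 20; x at 20 (size 4, align 4) → ends 24; total 24 bytes, alignment 8
m21 at 0 (size 24, align 8) → ends 24
within Packet: z at 12
0 + 12 = 12

12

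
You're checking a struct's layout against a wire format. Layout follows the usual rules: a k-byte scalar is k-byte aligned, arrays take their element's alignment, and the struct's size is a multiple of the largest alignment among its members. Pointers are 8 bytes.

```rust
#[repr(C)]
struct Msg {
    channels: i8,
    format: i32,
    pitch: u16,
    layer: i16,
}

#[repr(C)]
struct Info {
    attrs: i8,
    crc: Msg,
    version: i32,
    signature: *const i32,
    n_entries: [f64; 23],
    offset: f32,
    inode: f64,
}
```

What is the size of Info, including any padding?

232

Msg: @0: channels [1B, align 1] → 1; +3 pad (align 4); @4: format [4B, align 4] → 8; @8: pitch [2B, align 2] → 10; @10: layer [2B, align 2] → 12; size 12, align 4
@0: attrs [1B, align 1] → 1
+3 pad (align 4)
@4: crc [12B, align 4] → 16
@16: version [4B, align 4] → 20
+4 pad (align 8)
@24: signature [8B, align 8] → 32
@32: n_entries [184B, align 8] → 216
@216: offset [4B, align 4] → 220
+4 pad (align 8)
@224: inode [8B, align 8] → 232
size 232, align 8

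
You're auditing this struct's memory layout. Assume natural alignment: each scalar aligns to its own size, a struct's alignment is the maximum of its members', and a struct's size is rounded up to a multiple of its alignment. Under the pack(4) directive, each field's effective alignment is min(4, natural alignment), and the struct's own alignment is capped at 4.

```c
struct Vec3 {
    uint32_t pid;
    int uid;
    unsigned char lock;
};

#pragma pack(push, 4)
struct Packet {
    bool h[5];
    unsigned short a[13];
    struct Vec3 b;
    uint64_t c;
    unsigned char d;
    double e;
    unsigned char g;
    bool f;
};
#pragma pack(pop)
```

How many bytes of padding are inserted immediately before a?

Vec3: pid at 0 (size 4, align 4) → ends 4; uid at 4 (size 4, align 4) → ends 8; lock at 8 (size 1, align 1) → ends 9; tail pad 3 to reach multiple of 4; total 12 bytes, alignment 4
h at 0 (size 5, align 1) → ends 5
pad 1 to align 2 for a
a at 6 (size 26, align 2) → ends 32

1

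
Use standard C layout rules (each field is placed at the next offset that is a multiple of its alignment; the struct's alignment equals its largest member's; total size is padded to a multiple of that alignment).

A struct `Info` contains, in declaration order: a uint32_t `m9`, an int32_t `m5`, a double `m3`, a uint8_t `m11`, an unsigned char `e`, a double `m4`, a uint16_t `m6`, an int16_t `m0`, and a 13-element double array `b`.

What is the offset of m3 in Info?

8

m9 at 0 (size 4, align 4) → ends 4
m5 at 4 (size 4, align 4) → ends 8
m3 at 8 (size 8, align 8) → ends 16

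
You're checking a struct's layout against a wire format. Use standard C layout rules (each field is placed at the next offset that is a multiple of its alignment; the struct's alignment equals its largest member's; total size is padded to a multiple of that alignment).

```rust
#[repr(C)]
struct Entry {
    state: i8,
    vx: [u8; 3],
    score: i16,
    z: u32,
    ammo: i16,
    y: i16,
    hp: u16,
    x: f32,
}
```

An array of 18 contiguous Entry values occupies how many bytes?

432

0..1  state  (1B, 1-aligned)
1..4  vx  (3B, 1-aligned)
4..6  score  (2B, 2-aligned)
6..8  -- padding (2B)
8..12  z  (4B, 4-aligned)
12..14  ammo  (2B, 2-aligned)
14..16  y  (2B, 2-aligned)
16..18  hp  (2B, 2-aligned)
18..20  -- padding (2B)
20..24  x  (4B, 4-aligned)
sizeof = 24, alignof = 4
array of 18: 18 × 24 = 432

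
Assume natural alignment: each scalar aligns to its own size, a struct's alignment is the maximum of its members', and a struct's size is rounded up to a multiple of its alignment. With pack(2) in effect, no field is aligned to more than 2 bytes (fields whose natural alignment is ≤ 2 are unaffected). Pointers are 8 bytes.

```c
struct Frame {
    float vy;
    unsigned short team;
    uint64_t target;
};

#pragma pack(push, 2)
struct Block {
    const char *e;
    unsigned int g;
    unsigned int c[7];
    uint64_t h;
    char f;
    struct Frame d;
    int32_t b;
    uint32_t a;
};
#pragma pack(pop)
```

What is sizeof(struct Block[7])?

Frame: 0..4  vy  (4B, 4-aligned); 4..6  team  (2B, 2-aligned); 6..8  -- padding (2B); 8..16  target  (8B, 8-aligned); sizeof = 16, alignof = 8
0..8  e  (8B, 2-aligned)
8..12  g  (4B, 2-aligned)
12..40  c  (28B, 2-aligned)
40..48  h  (8B, 2-aligned)
48..49  f  (1B, 1-aligned)
49..50  -- padding (1B)
50..66  d  (16B, 2-aligned)
66..70  b  (4B, 2-aligned)
70..74  a  (4B, 2-aligned)
sizeof = 74, alignof = 2
array of 7: 7 × 74 = 518

518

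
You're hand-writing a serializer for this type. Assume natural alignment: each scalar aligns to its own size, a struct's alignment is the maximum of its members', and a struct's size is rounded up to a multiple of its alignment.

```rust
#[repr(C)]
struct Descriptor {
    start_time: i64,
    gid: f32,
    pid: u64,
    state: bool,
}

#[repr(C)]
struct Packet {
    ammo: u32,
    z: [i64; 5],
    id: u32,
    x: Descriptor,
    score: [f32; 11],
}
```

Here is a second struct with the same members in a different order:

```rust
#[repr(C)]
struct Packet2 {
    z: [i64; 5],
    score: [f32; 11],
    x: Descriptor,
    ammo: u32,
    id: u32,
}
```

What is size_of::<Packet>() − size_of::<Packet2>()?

8

Descriptor: @0: start_time [8B, align 8] → 8; @8: gid [4B, align 4] → 12; +4 pad (align 8); @16: pid [8B, align 8] → 24; @24: state [1B, align 1] → 25; +7 tail pad (align 8); size 32, align 8
@0: ammo [4B, align 4] → 4
+4 pad (align 8)
@8: z [40B, align 8] → 48
@48: id [4B, align 4] → 52
+4 pad (align 8)
@56: x [32B, align 8] → 88
@88: score [44B, align 4] → 132
+4 tail pad (align 8)
size 136, align 8
— Packet2 —
@0: z [40B, align 8] → 40
@40: score [44B, align 4] → 84
+4 pad (align 8)
@88: x [32B, align 8] → 120
@120: ammo [4B, align 4] → 124
@124: id [4B, align 4] → 128
size 128, align 8
136 − 128 = 8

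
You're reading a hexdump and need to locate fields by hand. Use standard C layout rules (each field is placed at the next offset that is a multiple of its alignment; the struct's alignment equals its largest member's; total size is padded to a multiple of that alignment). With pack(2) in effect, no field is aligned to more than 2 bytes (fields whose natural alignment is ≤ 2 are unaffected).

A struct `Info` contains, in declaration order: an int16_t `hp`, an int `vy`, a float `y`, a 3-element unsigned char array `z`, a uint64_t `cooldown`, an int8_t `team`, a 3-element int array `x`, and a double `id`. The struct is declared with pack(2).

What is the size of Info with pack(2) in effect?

44

@0: hp [2B, align 2] → 2
@2: vy [4B, align 2] → 6
@6: y [4B, align 2] → 10
@10: z [3B, align 1] → 13
+1 pad (align 2)
@14: cooldown [8B, align 2] → 22
@22: team [1B, align 1] → 23
+1 pad (align 2)
@24: x [12B, align 2] → 36
@36: id [8B, align 2] → 44
size 44, align 2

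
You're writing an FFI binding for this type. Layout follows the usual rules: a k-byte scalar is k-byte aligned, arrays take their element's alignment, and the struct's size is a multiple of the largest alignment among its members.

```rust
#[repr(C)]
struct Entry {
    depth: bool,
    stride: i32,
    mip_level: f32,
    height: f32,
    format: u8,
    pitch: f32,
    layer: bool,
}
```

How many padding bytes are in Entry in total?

9

depth at 0 (size 1, align 1) → ends 1
pad 3 to align 4 for stride
stride at 4 (size 4, align 4) → ends 8
mip_level at 8 (size 4, align 4) → ends 12
height at 12 (size 4, align 4) → ends 16
format at 16 (size 1, align 1) → ends 17
pad 3 to align 4 for pitch
pitch at 20 (size 4, align 4) → ends 24
layer at 24 (size 1, align 1) → ends 25
tail pad 3 to reach multiple of 4
total 28 bytes, alignment 4
data bytes 19, size 28 → padding 9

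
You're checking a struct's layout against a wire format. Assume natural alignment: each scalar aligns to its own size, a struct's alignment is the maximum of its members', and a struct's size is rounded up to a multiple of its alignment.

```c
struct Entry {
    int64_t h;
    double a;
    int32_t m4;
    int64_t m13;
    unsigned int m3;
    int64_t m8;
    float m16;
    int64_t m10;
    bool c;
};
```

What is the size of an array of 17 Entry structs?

@0: h [8B, align 8] → 8
@8: a [8B, align 8] → 16
@16: m4 [4B, align 4] → 20
+4 pad (align 8)
@24: m13 [8B, align 8] → 32
@32: m3 [4B, align 4] → 36
+4 pad (align 8)
@40: m8 [8B, align 8] → 48
@48: m16 [4B, align 4] → 52
+4 pad (align 8)
@56: m10 [8B, align 8] → 64
@64: c [1B, align 1] → 65
+7 tail pad (align 8)
size 72, align 8
array of 17: 17 × 72 = 1224

1224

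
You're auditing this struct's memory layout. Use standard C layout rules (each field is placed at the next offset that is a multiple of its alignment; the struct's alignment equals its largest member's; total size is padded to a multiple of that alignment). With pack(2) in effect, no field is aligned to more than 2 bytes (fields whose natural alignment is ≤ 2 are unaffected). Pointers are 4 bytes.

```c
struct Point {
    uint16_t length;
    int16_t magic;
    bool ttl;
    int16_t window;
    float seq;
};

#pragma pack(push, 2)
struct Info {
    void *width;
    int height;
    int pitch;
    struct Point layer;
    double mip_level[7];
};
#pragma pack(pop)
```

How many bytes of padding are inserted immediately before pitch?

Point: @0: length [2B, align 2] → 2; @2: magic [2B, align 2] → 4; @4: ttl [1B, align 1] → 5; +1 pad (align 2); @6: window [2B, align 2] → 8; @8: seq [4B, align 4] → 12; size 12, align 4
@0: width [4B, align 2] → 4
@4: height [4B, align 2] → 8
@8: pitch [4B, align 2] → 12

0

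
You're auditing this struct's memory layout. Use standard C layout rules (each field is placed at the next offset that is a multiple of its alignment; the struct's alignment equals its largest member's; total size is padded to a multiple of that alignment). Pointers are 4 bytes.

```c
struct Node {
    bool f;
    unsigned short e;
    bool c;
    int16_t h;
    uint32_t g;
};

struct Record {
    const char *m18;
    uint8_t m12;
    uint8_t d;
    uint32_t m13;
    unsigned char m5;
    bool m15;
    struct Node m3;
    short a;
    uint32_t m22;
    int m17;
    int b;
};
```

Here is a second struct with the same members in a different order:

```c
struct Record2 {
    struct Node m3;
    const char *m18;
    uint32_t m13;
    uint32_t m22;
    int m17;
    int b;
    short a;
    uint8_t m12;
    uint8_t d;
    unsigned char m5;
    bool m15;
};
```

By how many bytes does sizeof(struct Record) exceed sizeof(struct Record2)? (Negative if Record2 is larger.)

Node: 0..1  f  (1B, 1-aligned); 1..2  -- padding (1B); 2..4  e  (2B, 2-aligned); 4..5  c  (1B, 1-aligned); 5..6  -- padding (1B); 6..8  h  (2B, 2-aligned); 8..12  g  (4B, 4-aligned); sizeof = 12, alignof = 4
0..4  m18  (4B, 4-aligned)
4..5  m12  (1B, 1-aligned)
5..6  d  (1B, 1-aligned)
6..8  -- padding (2B)
8..12  m13  (4B, 4-aligned)
12..13  m5  (1B, 1-aligned)
13..14  m15  (1B, 1-aligned)
14..16  -- padding (2B)
16..28  m3  (12B, 4-aligned)
28..30  a  (2B, 2-aligned)
30..32  -- padding (2B)
32..36  m22  (4B, 4-aligned)
36..40  m17  (4B, 4-aligned)
40..44  b  (4B, 4-aligned)
sizeof = 44, alignof = 4
— Record2 —
0..12  m3  (12B, 4-aligned)
12..16  m18  (4B, 4-aligned)
16..20  m13  (4B, 4-aligned)
20..24  m22  (4B, 4-aligned)
24..28  m17  (4B, 4-aligned)
28..32  b  (4B, 4-aligned)
32..34  a  (2B, 2-aligned)
34..35  m12  (1B, 1-aligned)
35..36  d  (1B, 1-aligned)
36..37  m5  (1B, 1-aligned)
37..38  m15  (1B, 1-aligned)
38..40  -- tail padding (2B)
sizeof = 40, alignof = 4
44 − 40 = 4

4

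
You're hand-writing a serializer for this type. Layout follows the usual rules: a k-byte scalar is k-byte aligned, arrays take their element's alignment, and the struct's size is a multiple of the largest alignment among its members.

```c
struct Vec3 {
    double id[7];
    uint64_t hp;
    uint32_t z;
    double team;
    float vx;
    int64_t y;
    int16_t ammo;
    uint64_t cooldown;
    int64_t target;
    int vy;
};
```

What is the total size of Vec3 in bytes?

0..56  id  (56B, 8-aligned)
56..64  hp  (8B, 8-aligned)
64..68  z  (4B, 4-aligned)
68..72  -- padding (4B)
72..80  team  (8B, 8-aligned)
80..84  vx  (4B, 4-aligned)
84..88  -- padding (4B)
88..96  y  (8B, 8-aligned)
96..98  ammo  (2B, 2-aligned)
98..104  -- padding (6B)
104..112  cooldown  (8B, 8-aligned)
112..120  target  (8B, 8-aligned)
120..124  vy  (4B, 4-aligned)
124..128  -- tail padding (4B)
sizeof = 128, alignof = 8

128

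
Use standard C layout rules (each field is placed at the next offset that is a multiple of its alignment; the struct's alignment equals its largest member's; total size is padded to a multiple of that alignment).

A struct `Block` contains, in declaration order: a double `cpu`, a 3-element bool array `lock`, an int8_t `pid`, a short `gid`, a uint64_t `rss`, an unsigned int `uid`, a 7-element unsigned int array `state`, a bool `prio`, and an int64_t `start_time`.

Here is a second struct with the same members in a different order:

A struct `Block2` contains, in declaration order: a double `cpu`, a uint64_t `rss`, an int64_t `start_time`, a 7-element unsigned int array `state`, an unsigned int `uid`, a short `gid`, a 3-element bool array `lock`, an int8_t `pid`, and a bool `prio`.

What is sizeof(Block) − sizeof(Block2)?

8

cpu at 0 (size 8, align 8) → ends 8
lock at 8 (size 3, align 1) → ends 11
pid at 11 (size 1, align 1) → ends 12
gid at 12 (size 2, align 2) → ends 14
pad 2 to align 8 for rss
rss at 16 (size 8, align 8) → ends 24
uid at 24 (size 4, align 4) → ends 28
state at 28 (size 28, align 4) → ends 56
prio at 56 (size 1, align 1) → ends 57
pad 7 to align 8 for start_time
start_time at 64 (size 8, align 8) → ends 72
total 72 bytes, alignment 8
— Block2 —
cpu at 0 (size 8, align 8) → ends 8
rss at 8 (size 8, align 8) → ends 16
start_time at 16 (size 8, align 8) → ends 24
state at 24 (size 28, align 4) → ends 52
uid at 52 (size 4, align 4) → ends 56
gid at 56 (size 2, align 2) → ends 58
lock at 58 (size 3, align 1) → ends 61
pid at 61 (size 1, align 1) → ends 62
prio at 62 (size 1, align 1) → ends 63
tail pad 1 to reach multiple of 8
total 64 bytes, alignment 8
72 − 64 = 8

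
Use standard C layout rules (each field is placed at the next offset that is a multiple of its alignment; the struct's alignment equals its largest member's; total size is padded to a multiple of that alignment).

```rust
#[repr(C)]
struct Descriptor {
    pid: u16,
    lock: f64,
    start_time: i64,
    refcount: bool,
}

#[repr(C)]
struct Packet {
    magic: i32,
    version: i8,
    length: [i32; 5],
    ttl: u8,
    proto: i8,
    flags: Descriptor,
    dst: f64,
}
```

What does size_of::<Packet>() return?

Descriptor: @0: pid [2B, align 2] → 2; +6 pad (align 8); @8: lock [8B, align 8] → 16; @16: start_time [8B, align 8] → 24; @24: refcount [1B, align 1] → 25; +7 tail pad (align 8); size 32, align 8
@0: magic [4B, align 4] → 4
@4: version [1B, align 1] → 5
+3 pad (align 4)
@8: length [20B, align 4] → 28
@28: ttl [1B, align 1] → 29
@29: proto [1B, align 1] → 30
+2 pad (align 8)
@32: flags [32B, align 8] → 64
@64: dst [8B, align 8] → 72
size 72, align 8

72 bytes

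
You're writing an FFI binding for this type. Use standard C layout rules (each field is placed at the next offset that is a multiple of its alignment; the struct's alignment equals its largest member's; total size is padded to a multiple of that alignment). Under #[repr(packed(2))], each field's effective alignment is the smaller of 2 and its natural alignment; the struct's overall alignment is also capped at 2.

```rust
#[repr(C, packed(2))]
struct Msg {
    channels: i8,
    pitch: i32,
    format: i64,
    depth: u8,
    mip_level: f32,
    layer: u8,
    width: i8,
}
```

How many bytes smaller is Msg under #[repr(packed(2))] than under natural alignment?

natural layout:
  channels at 0 (size 1, align 1) → ends 1
  pad 3 to align 4 for pitch
  pitch at 4 (size 4, align 4) → ends 8
  format at 8 (size 8, align 8) → ends 16
  depth at 16 (size 1, align 1) → ends 17
  pad 3 to align 4 for mip_level
  mip_level at 20 (size 4, align 4) → ends 24
  layer at 24 (size 1, align 1) → ends 25
  width at 25 (size 1, align 1) → ends 26
  tail pad 6 to reach multiple of 8
  total 32 bytes, alignment 8
packed(2) layout:
  channels at 0 (size 1, align 1) → ends 1
  pad 1 to align 2 for pitch
  pitch at 2 (size 4, align 2) → ends 6
  format at 6 (size 8, align 2) → ends 14
  depth at 14 (size 1, align 1) → ends 15
  pad 1 to align 2 for mip_level
  mip_level at 16 (size 4, align 2) → ends 20
  layer at 20 (size 1, align 1) → ends 21
  width at 21 (size 1, align 1) → ends 22
  total 22 bytes, alignment 2
32 − 22 = 10

10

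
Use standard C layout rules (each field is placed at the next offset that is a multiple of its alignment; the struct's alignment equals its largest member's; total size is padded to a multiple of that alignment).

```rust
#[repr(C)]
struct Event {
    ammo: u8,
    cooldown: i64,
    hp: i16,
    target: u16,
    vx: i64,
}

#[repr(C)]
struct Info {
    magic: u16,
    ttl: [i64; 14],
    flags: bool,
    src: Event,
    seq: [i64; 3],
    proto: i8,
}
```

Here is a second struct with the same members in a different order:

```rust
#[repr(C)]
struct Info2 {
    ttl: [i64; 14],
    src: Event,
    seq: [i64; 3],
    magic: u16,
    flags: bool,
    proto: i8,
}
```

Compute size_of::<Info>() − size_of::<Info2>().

Event: ammo at 0 (size 1, align 1) → ends 1; pad 7 to align 8 for cooldown; cooldown at 8 (size 8, align 8) → ends 16; hp at 16 (size 2, align 2) → ends 18; target at 18 (size 2, align 2) → ends 20; pad 4 to align 8 for vx; vx at 24 (size 8, align 8) → ends 32; total 32 bytes, alignment 8
magic at 0 (size 2, align 2) → ends 2
pad 6 to align 8 for ttl
ttl at 8 (size 112, align 8) → ends 120
flags at 120 (size 1, align 1) → ends 121
pad 7 to align 8 for src
src at 128 (size 32, align 8) → ends 160
seq at 160 (size 24, align 8) → ends 184
proto at 184 (size 1, align 1) → ends 185
tail pad 7 to reach multiple of 8
total 192 bytes, alignment 8
— Info2 —
ttl at 0 (size 112, align 8) → ends 112
src at 112 (size 32, align 8) → ends 144
seq at 144 (size 24, align 8) → ends 168
magic at 168 (size 2, align 2) → ends 170
flags at 170 (size 1, align 1) → ends 171
proto at 171 (size 1, align 1) → ends 172
tail pad 4 to reach multiple of 8
total 176 bytes, alignment 8
192 − 176 = 16

16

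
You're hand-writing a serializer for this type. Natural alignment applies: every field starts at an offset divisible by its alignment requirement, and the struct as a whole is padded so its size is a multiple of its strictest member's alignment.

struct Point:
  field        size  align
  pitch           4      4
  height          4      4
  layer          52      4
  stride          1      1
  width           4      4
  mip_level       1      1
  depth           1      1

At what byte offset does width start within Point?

64

pitch at 0 (size 4, align 4) → ends 4
height at 4 (size 4, align 4) → ends 8
layer at 8 (size 52, align 4) → ends 60
stride at 60 (size 1, align 1) → ends 61
pad 3 to align 4 for width
width at 64 (size 4, align 4) → ends 68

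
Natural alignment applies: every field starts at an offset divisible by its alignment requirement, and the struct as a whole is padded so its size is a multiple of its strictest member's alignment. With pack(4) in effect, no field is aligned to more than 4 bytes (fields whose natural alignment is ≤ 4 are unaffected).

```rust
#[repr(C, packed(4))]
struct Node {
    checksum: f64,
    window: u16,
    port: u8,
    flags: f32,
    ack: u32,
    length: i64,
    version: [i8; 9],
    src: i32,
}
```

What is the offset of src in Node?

40

@0: checksum [8B, align 4] → 8
@8: window [2B, align 2] → 10
@10: port [1B, align 1] → 11
+1 pad (align 4)
@12: flags [4B, align 4] → 16
@16: ack [4B, align 4] → 20
@20: length [8B, align 4] → 28
@28: version [9B, align 1] → 37
+3 pad (align 4)
@40: src [4B, align 4] → 44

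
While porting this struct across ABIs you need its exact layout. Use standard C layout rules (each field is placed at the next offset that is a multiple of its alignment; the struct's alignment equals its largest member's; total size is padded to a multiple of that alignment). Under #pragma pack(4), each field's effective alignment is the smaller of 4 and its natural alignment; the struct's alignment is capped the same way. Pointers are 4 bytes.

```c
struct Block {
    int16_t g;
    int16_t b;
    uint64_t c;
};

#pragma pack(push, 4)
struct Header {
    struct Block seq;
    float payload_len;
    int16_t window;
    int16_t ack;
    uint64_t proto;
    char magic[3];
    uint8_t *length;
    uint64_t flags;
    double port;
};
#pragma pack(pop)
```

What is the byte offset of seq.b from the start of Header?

Block: g at 0 (size 2, align 2) → ends 2; b at 2 (size 2, align 2) → ends 4; pad 4 to align 8 for c; c at 8 (size 8, align 8) → ends 16; total 16 bytes, alignment 8
seq at 0 (size 16, align 4) → ends 16
within Block: b at 2
0 + 2 = 2

2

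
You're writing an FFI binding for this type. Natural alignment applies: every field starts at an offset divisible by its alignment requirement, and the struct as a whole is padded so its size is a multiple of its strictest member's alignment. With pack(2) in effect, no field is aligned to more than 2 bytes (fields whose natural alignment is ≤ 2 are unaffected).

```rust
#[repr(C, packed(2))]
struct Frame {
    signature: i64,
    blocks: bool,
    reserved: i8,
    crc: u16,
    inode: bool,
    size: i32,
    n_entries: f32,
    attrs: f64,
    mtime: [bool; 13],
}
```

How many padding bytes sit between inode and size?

signature at 0 (size 8, align 2) → ends 8
blocks at 8 (size 1, align 1) → ends 9
reserved at 9 (size 1, align 1) → ends 10
crc at 10 (size 2, align 2) → ends 12
inode at 12 (size 1, align 1) → ends 13
pad 1 to align 2 for size
size at 14 (size 4, align 2) → ends 18

1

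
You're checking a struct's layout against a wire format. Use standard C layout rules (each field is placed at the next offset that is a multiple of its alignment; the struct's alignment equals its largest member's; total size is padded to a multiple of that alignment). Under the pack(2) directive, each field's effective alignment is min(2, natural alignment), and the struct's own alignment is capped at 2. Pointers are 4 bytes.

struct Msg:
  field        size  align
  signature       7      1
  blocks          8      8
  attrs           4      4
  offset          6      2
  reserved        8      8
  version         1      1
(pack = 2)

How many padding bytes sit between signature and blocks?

0..7  signature  (7B, 1-aligned)
7..8  -- padding (1B)
8..16  blocks  (8B, 2-aligned)

1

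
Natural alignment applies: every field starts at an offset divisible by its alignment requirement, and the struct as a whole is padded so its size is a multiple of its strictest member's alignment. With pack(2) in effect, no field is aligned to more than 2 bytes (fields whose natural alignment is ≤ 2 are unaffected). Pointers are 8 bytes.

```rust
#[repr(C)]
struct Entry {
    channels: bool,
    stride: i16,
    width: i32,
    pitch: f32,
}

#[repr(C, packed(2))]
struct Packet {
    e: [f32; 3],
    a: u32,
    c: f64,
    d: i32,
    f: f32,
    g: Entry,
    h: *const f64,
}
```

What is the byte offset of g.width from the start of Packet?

Entry: channels at 0 (size 1, align 1) → ends 1; pad 1 to align 2 for stride; stride at 2 (size 2, align 2) → ends 4; width at 4 (size 4, align 4) → ends 8; pitch at 8 (size 4, align 4) → ends 12; total 12 bytes, alignment 4
e at 0 (size 12, align 2) → ends 12
a at 12 (size 4, align 2) → ends 16
c at 16 (size 8, align 2) → ends 24
d at 24 (size 4, align 2) → ends 28
f at 28 (size 4, align 2) → ends 32
g at 32 (size 12, align 2) → ends 44
within Entry: width at 4
32 + 4 = 36

36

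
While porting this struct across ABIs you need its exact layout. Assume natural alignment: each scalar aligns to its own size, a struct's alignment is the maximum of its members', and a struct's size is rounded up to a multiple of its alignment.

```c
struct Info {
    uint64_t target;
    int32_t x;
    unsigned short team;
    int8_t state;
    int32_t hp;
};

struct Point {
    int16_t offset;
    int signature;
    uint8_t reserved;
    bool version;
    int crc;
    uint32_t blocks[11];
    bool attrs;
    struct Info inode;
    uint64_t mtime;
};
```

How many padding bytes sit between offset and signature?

2

Info: @0: target [8B, align 8] → 8; @8: x [4B, align 4] → 12; @12: team [2B, align 2] → 14; @14: state [1B, align 1] → 15; +1 pad (align 4); @16: hp [4B, align 4] → 20; +4 tail pad (align 8); size 24, align 8
@0: offset [2B, align 2] → 2
+2 pad (align 4)
@4: signature [4B, align 4] → 8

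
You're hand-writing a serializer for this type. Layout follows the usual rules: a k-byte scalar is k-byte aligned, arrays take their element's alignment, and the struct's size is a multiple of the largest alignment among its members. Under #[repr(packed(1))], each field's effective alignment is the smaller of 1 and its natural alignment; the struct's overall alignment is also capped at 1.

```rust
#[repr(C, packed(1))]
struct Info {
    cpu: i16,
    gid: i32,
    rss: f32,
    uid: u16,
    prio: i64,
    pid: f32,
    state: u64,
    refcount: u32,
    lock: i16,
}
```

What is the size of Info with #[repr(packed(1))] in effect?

@0: cpu [2B, align 1] → 2
@2: gid [4B, align 1] → 6
@6: rss [4B, align 1] → 10
@10: uid [2B, align 1] → 12
@12: prio [8B, align 1] → 20
@20: pid [4B, align 1] → 24
@24: state [8B, align 1] → 32
@32: refcount [4B, align 1] → 36
@36: lock [2B, align 1] → 38
size 38, align 1

38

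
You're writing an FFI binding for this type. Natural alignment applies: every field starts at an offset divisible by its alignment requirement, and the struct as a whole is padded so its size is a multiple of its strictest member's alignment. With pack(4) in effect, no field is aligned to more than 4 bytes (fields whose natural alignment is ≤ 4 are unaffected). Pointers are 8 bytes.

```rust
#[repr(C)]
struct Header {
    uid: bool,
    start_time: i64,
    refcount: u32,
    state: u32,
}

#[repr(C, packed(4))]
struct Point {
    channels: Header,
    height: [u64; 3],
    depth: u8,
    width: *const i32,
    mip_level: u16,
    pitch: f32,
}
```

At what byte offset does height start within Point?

24

Header: 0..1  uid  (1B, 1-aligned); 1..8  -- padding (7B); 8..16  start_time  (8B, 8-aligned); 16..20  refcount  (4B, 4-aligned); 20..24  state  (4B, 4-aligned); sizeof = 24, alignof = 8
0..24  channels  (24B, 4-aligned)
24..48  height  (24B, 4-aligned)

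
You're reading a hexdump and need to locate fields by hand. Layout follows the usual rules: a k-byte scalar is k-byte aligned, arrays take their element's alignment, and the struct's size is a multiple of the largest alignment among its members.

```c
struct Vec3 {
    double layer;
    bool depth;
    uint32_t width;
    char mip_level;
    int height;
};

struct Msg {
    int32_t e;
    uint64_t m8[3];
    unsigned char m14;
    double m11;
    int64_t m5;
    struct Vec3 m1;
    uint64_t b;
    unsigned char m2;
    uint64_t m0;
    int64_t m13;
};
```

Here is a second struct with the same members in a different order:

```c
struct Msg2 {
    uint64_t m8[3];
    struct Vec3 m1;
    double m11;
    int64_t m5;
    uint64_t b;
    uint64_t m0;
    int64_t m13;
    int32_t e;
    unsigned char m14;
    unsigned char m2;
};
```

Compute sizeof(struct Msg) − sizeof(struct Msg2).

Vec3: 0..8  layer  (8B, 8-aligned); 8..9  depth  (1B, 1-aligned); 9..12  -- padding (3B); 12..16  width  (4B, 4-aligned); 16..17  mip_level  (1B, 1-aligned); 17..20  -- padding (3B); 20..24  height  (4B, 4-aligned); sizeof = 24, alignof = 8
0..4  e  (4B, 4-aligned)
4..8  -- padding (4B)
8..32  m8  (24B, 8-aligned)
32..33  m14  (1B, 1-aligned)
33..40  -- padding (7B)
40..48  m11  (8B, 8-aligned)
48..56  m5  (8B, 8-aligned)
56..80  m1  (24B, 8-aligned)
80..88  b  (8B, 8-aligned)
88..89  m2  (1B, 1-aligned)
89..96  -- padding (7B)
96..104  m0  (8B, 8-aligned)
104..112  m13  (8B, 8-aligned)
sizeof = 112, alignof = 8
— Msg2 —
0..24  m8  (24B, 8-aligned)
24..48  m1  (24B, 8-aligned)
48..56  m11  (8B, 8-aligned)
56..64  m5  (8B, 8-aligned)
64..72  b  (8B, 8-aligned)
72..80  m0  (8B, 8-aligned)
80..88  m13  (8B, 8-aligned)
88..92  e  (4B, 4-aligned)
92..93  m14  (1B, 1-aligned)
93..94  m2  (1B, 1-aligned)
94..96  -- tail padding (2B)
sizeof = 96, alignof = 8
112 − 96 = 16

16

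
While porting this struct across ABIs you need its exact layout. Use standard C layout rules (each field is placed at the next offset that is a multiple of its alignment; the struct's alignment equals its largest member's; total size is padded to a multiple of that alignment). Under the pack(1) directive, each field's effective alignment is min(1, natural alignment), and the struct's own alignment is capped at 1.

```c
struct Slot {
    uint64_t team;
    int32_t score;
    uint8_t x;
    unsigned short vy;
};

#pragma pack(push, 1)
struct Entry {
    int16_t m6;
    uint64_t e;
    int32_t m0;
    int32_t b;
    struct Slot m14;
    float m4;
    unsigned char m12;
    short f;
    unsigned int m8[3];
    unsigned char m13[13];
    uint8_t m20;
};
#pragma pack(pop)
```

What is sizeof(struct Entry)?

67 bytes

Slot: @0: team [8B, align 8] → 8; @8: score [4B, align 4] → 12; @12: x [1B, align 1] → 13; +1 pad (align 2); @14: vy [2B, align 2] → 16; size 16, align 8
@0: m6 [2B, align 1] → 2
@2: e [8B, align 1] → 10
@10: m0 [4B, align 1] → 14
@14: b [4B, align 1] → 18
@18: m14 [16B, align 1] → 34
@34: m4 [4B, align 1] → 38
@38: m12 [1B, align 1] → 39
@39: f [2B, align 1] → 41
@41: m8 [12B, align 1] → 53
@53: m13 [13B, align 1] → 66
@66: m20 [1B, align 1] → 67
size 67, align 1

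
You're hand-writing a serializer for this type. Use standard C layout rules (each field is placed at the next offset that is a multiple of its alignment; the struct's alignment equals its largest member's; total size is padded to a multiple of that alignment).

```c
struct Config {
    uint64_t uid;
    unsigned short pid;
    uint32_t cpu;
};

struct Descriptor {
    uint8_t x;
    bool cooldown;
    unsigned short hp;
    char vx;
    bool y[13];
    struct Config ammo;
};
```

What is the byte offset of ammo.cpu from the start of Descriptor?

36

Config: uid at 0 (size 8, align 8) → ends 8; pid at 8 (size 2, align 2) → ends 10; pad 2 to align 4 for cpu; cpu at 12 (size 4, align 4) → ends 16; total 16 bytes, alignment 8
x at 0 (size 1, align 1) → ends 1
cooldown at 1 (size 1, align 1) → ends 2
hp at 2 (size 2, align 2) → ends 4
vx at 4 (size 1, align 1) → ends 5
y at 5 (size 13, align 1) → ends 18
pad 6 to align 8 for ammo
ammo at 24 (size 16, align 8) → ends 40
within Config: cpu at 12
24 + 12 = 36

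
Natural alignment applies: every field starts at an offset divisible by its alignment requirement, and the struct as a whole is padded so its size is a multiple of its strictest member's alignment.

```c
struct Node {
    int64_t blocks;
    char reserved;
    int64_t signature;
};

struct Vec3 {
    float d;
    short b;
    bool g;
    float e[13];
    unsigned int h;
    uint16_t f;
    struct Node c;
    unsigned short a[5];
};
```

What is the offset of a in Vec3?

Node: blocks at 0 (size 8, align 8) → ends 8; reserved at 8 (size 1, align 1) → ends 9; pad 7 to align 8 for signature; signature at 16 (size 8, align 8) → ends 24; total 24 bytes, alignment 8
d at 0 (size 4, align 4) → ends 4
b at 4 (size 2, align 2) → ends 6
g at 6 (size 1, align 1) → ends 7
pad 1 to align 4 for e
e at 8 (size 52, align 4) → ends 60
h at 60 (size 4, align 4) → ends 64
f at 64 (size 2, align 2) → ends 66
pad 6 to align 8 for c
c at 72 (size 24, align 8) → ends 96
a at 96 (size 10, align 2) → ends 106

96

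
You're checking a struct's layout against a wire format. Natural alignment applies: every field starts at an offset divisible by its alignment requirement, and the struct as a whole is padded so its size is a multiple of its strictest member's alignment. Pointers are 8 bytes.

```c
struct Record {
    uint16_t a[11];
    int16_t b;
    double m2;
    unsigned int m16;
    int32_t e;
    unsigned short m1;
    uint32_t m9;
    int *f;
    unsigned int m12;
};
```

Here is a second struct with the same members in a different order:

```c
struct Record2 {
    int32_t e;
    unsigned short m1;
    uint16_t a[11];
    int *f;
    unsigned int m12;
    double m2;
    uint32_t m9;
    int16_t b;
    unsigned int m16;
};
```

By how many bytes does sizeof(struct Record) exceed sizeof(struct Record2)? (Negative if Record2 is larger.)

-8

@0: a [22B, align 2] → 22
@22: b [2B, align 2] → 24
@24: m2 [8B, align 8] → 32
@32: m16 [4B, align 4] → 36
@36: e [4B, align 4] → 40
@40: m1 [2B, align 2] → 42
+2 pad (align 4)
@44: m9 [4B, align 4] → 48
@48: f [8B, align 8] → 56
@56: m12 [4B, align 4] → 60
+4 tail pad (align 8)
size 64, align 8
— Record2 —
@0: e [4B, align 4] → 4
@4: m1 [2B, align 2] → 6
@6: a [22B, align 2] → 28
+4 pad (align 8)
@32: f [8B, align 8] → 40
@40: m12 [4B, align 4] → 44
+4 pad (align 8)
@48: m2 [8B, align 8] → 56
@56: m9 [4B, align 4] → 60
@60: b [2B, align 2] → 62
+2 pad (align 4)
@64: m16 [4B, align 4] → 68
+4 tail pad (align 8)
size 72, align 8
64 − 72 = -8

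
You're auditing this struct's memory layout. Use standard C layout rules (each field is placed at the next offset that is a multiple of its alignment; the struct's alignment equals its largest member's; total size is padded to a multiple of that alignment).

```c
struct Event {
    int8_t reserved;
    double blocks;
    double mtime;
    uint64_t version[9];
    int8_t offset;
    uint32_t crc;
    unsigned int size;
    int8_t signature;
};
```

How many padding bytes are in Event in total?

@0: reserved [1B, align 1] → 1
+7 pad (align 8)
@8: blocks [8B, align 8] → 16
@16: mtime [8B, align 8] → 24
@24: version [72B, align 8] → 96
@96: offset [1B, align 1] → 97
+3 pad (align 4)
@100: crc [4B, align 4] → 104
@104: size [4B, align 4] → 108
@108: signature [1B, align 1] → 109
+3 tail pad (align 8)
size 112, align 8
data bytes 99, size 112 → padding 13

13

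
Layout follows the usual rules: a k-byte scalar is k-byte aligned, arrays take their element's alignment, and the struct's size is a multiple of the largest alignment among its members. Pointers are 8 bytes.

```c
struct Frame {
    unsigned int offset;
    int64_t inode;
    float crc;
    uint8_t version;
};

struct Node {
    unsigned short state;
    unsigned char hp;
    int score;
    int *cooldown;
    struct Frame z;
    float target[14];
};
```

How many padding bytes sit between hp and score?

Frame: @0: offset [4B, align 4] → 4; +4 pad (align 8); @8: inode [8B, align 8] → 16; @16: crc [4B, align 4] → 20; @20: version [1B, align 1] → 21; +3 tail pad (align 8); size 24, align 8
@0: state [2B, align 2] → 2
@2: hp [1B, align 1] → 3
+1 pad (align 4)
@4: score [4B, align 4] → 8

1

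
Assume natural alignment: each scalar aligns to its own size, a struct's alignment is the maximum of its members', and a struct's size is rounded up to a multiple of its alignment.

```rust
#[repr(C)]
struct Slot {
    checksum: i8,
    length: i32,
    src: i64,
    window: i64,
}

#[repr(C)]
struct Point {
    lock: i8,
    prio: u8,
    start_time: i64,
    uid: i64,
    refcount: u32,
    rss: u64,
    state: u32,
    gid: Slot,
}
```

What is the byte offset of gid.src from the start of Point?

Slot: checksum at 0 (size 1, align 1) → ends 1; pad 3 to align 4 for length; length at 4 (size 4, align 4) → ends 8; src at 8 (size 8, align 8) → ends 16; window at 16 (size 8, align 8) → ends 24; total 24 bytes, alignment 8
lock at 0 (size 1, align 1) → ends 1
prio at 1 (size 1, align 1) → ends 2
pad 6 to align 8 for start_time
start_time at 8 (size 8, align 8) → ends 16
uid at 16 (size 8, align 8) → ends 24
refcount at 24 (size 4, align 4) → ends 28
pad 4 to align 8 for rss
rss at 32 (size 8, align 8) → ends 40
state at 40 (size 4, align 4) → ends 44
pad 4 to align 8 for gid
gid at 48 (size 24, align 8) → ends 72
within Slot: src at 8
48 + 8 = 56

56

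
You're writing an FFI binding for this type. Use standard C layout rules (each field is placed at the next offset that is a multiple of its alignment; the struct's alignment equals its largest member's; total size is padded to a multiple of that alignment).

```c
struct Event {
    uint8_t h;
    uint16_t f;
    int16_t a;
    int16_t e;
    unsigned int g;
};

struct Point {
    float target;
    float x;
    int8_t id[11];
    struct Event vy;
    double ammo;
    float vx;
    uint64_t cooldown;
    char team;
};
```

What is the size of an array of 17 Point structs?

1088

Event: @0: h [1B, align 1] → 1; +1 pad (align 2); @2: f [2B, align 2] → 4; @4: a [2B, align 2] → 6; @6: e [2B, align 2] → 8; @8: g [4B, align 4] → 12; size 12, align 4
@0: target [4B, align 4] → 4
@4: x [4B, align 4] → 8
@8: id [11B, align 1] → 19
+1 pad (align 4)
@20: vy [12B, align 4] → 32
@32: ammo [8B, align 8] → 40
@40: vx [4B, align 4] → 44
+4 pad (align 8)
@48: cooldown [8B, align 8] → 56
@56: team [1B, align 1] → 57
+7 tail pad (align 8)
size 64, align 8
array of 17: 17 × 64 = 1088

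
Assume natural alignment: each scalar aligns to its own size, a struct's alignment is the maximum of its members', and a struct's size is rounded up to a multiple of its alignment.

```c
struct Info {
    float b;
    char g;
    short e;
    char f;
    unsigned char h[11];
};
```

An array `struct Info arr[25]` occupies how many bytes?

0..4  b  (4B, 4-aligned)
4..5  g  (1B, 1-aligned)
5..6  -- padding (1B)
6..8  e  (2B, 2-aligned)
8..9  f  (1B, 1-aligned)
9..20  h  (11B, 1-aligned)
sizeof = 20, alignof = 4
array of 25: 25 × 20 = 500

500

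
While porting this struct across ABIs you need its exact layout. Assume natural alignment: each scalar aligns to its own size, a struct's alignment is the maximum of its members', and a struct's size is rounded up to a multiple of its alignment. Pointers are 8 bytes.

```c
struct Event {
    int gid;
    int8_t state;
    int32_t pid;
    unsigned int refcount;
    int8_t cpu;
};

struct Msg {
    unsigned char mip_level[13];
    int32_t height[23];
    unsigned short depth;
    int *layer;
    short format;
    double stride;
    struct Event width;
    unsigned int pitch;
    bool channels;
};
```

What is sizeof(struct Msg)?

Event: gid at 0 (size 4, align 4) → ends 4; state at 4 (size 1, align 1) → ends 5; pad 3 to align 4 for pid; pid at 8 (size 4, align 4) → ends 12; refcount at 12 (size 4, align 4) → ends 16; cpu at 16 (size 1, align 1) → ends 17; tail pad 3 to reach multiple of 4; total 20 bytes, alignment 4
mip_level at 0 (size 13, align 1) → ends 13
pad 3 to align 4 for height
height at 16 (size 92, align 4) → ends 108
depth at 108 (size 2, align 2) → ends 110
pad 2 to align 8 for layer
layer at 112 (size 8, align 8) → ends 120
format at 120 (size 2, align 2) → ends 122
pad 6 to align 8 for stride
stride at 128 (size 8, align 8) → ends 136
width at 136 (size 20, align 4) → ends 156
pitch at 156 (size 4, align 4) → ends 160
channels at 160 (size 1, align 1) → ends 161
tail pad 7 to reach multiple of 8
total 168 bytes, alignment 8

168 bytes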